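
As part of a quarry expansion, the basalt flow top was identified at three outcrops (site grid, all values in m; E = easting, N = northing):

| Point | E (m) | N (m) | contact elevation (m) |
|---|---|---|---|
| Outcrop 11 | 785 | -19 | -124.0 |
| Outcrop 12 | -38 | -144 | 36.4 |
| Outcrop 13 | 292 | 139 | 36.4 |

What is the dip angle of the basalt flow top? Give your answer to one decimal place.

20.0°

Let the plane be z = a·E + b·N + c.
Outcrop 12−Outcrop 11: −823a − 125b = 160.4;  Outcrop 13−Outcrop 11: −493a + 158b = 160.4.
Solving gives a = −0.23684, b = 0.27618.
Gradient magnitude |∇z| = √(a² + b²) = √(0.05609 + 0.07627) = 0.36383.
True dip = arctan(0.36383) = 20.0°, dipping toward SE (azimuth ≈ 139°).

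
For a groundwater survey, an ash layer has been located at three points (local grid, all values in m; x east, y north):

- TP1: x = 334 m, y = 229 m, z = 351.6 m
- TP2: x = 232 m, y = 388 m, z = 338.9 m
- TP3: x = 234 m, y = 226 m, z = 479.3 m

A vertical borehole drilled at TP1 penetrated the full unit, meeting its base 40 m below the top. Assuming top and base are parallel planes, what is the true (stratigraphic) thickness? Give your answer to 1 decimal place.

Two edge vectors: TP1→TP2 = (-102, 159, -12.7), TP1→TP3 = (-100, -3, 127.7).
Normal n = (TP1→TP2) × (TP1→TP3) = (20266.2, 14295.4, 16206).
So ∂z/∂x = −n_x/n_z = −1.25054 and ∂z/∂y = −n_y/n_z = −0.88211.
|∇z| = √(a²+b²) = 1.53034, so dip δ = arctan(1.53034) = 56.84°.
True thickness = vertical thickness × cos δ = 40 × cos 56.84° = 21.9 m.

21.9 m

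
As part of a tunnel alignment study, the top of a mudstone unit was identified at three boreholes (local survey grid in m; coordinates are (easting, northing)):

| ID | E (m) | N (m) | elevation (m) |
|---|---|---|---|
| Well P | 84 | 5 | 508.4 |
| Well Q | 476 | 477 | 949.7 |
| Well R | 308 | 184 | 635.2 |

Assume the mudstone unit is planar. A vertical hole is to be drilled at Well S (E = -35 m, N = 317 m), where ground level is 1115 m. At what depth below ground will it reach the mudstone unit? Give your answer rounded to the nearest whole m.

Let the plane be z = a·E + b·N + c.
Well Q−Well P: 392a + 472b = 441.3;  Well R−Well P: 224a + 179b = 126.8.
Solving gives a = −0.53833, b = 1.38205.
Then c = 508.4 − a·84 − b·5 = 546.71.
At (-35, 317): z_contact = 18.8 + 438.1 + 546.71 = 1003.7 m.
Depth below ground = 1115 − 1003.7 = 111 m.

111 m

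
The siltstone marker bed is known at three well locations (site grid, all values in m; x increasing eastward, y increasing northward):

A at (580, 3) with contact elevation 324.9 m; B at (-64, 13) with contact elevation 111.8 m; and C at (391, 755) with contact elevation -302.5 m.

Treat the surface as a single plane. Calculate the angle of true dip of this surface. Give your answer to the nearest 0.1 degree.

39.3°

Two edge vectors: A→B = (-644, 10, -213.1), A→C = (-189, 752, -627.4).
Normal n = (A→B) × (A→C) = (153977.2, -363769.7, -482398).
So ∂z/∂x = −n_x/n_z = 0.31919 and ∂z/∂y = −n_y/n_z = −0.75409.
Gradient magnitude |∇z| = √(a² + b²) = √(0.10188 + 0.56865) = 0.81886.
True dip = arctan(0.81886) = 39.3°, dipping toward NNW (azimuth ≈ 337°).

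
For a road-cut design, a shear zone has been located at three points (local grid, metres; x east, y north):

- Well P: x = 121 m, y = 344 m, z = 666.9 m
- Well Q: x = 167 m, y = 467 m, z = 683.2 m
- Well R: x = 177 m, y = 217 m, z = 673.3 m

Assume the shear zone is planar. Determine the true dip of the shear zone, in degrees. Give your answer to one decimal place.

12.9°

Two edge vectors: Well P→Well Q = (46, 123, 16.3), Well P→Well R = (56, -127, 6.4).
Normal n = (Well P→Well Q) × (Well P→Well R) = (2857.3, 618.4, -12730).
So ∂z/∂x = −n_x/n_z = 0.22445 and ∂z/∂y = −n_y/n_z = 0.04858.
Gradient magnitude |∇z| = √(a² + b²) = √(0.05038 + 0.00236) = 0.22965.
True dip = arctan(0.22965) = 12.9°, dipping toward WSW (azimuth ≈ 258°).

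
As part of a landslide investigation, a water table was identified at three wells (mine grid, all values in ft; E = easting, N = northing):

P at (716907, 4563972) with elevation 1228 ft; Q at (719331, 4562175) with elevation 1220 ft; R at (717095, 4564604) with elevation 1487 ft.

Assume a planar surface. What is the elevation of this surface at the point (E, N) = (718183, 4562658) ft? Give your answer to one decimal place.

1099.9 ft

Let the plane be z = a·E + b·N + c.
Q−P: 2424a − 1797b = −8;  R−P: 188a + 632b = 259.
Solving gives a = 0.246211368, b = 0.336570036.
Then c = 1228 − a·716907 − b·4563972 = −1711378.87.
At (718183, 4562658): z = 176824.8 + 1535654.0 − 1711378.87 = 1099.9 ft.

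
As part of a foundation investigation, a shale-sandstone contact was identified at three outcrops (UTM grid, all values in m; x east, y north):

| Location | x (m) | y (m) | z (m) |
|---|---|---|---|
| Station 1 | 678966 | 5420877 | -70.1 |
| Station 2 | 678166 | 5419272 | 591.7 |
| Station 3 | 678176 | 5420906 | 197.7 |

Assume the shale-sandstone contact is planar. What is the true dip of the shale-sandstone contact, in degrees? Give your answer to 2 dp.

Two edge vectors: Station 1→Station 2 = (-800, -1605, 661.8), Station 1→Station 3 = (-790, 29, 267.8).
Normal n = (Station 1→Station 2) × (Station 1→Station 3) = (-449011.2, -308582, -1291150).
So ∂z/∂x = −n_x/n_z = −0.34776 and ∂z/∂y = −n_y/n_z = −0.23900.
Gradient magnitude |∇z| = √(a² + b²) = √(0.12094 + 0.05712) = 0.42197.
True dip = arctan(0.42197) = 22.88°, dipping toward NE (azimuth ≈ 056°).

22.88°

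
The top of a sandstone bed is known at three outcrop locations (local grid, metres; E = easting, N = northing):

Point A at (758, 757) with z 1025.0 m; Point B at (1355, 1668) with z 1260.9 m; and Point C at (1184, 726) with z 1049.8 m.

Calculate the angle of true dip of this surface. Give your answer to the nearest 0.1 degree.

12.6°

Let the plane be z = a·E + b·N + c.
Point B−Point A: 597a + 911b = 235.9;  Point C−Point A: 426a − 31b = 24.8.
Solving gives a = 0.07355, b = 0.21075.
Gradient magnitude |∇z| = √(a² + b²) = √(0.00541 + 0.04441) = 0.22321.
True dip = arctan(0.22321) = 12.6°, dipping toward SSW (azimuth ≈ 199°).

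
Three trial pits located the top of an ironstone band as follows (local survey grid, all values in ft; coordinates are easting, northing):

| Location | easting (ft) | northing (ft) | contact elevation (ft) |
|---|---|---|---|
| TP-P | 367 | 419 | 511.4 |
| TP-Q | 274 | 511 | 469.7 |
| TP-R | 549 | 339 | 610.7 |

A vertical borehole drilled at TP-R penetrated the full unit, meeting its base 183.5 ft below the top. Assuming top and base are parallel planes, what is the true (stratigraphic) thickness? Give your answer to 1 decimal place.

154.0 ft

Two edge vectors: TP-P→TP-Q = (-93, 92, -41.7), TP-P→TP-R = (182, -80, 99.3).
Normal n = (TP-P→TP-Q) × (TP-P→TP-R) = (5799.6, 1645.5, -9304).
So ∂z/∂easting = −n_x/n_z = 0.62334 and ∂z/∂northing = −n_y/n_z = 0.17686.
|∇z| = √(a²+b²) = 0.64795, so dip δ = arctan(0.64795) = 32.94°.
True thickness = vertical thickness × cos δ = 183.5 × cos 32.94° = 154.0 ft.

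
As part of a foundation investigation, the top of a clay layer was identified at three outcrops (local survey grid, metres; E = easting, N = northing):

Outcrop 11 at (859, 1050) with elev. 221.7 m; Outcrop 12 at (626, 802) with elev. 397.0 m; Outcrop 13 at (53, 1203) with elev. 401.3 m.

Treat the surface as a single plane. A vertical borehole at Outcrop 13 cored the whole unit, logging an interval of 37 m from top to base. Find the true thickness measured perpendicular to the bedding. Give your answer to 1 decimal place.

32.8 m

Two edge vectors: Outcrop 11→Outcrop 12 = (-233, -248, 175.3), Outcrop 11→Outcrop 13 = (-806, 153, 179.6).
Normal n = (Outcrop 11→Outcrop 12) × (Outcrop 11→Outcrop 13) = (-71361.7, -99445, -235537).
So ∂z/∂E = −n_x/n_z = −0.30297 and ∂z/∂N = −n_y/n_z = −0.42221.
|∇z| = √(a²+b²) = 0.51966, so dip δ = arctan(0.51966) = 27.46°.
True thickness = vertical thickness × cos δ = 37 × cos 27.46° = 32.8 m.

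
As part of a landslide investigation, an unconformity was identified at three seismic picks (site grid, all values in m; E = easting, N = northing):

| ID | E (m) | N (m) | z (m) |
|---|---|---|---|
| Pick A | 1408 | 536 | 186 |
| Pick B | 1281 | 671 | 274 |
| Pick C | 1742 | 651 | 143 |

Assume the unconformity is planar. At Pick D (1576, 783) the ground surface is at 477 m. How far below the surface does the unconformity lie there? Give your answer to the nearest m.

Two edge vectors: Pick A→Pick B = (-127, 135, 88), Pick A→Pick C = (334, 115, -43).
Normal n = (Pick A→Pick B) × (Pick A→Pick C) = (-15925, 23931, -59695).
So ∂z/∂E = −n_x/n_z = −0.26677 and ∂z/∂N = −n_y/n_z = 0.40089.
Intercept c from Pick A: 186 + 375.62 − 214.88 = 346.74.
At (1576, 783): z_contact = −420.4 + 313.9 + 346.74 = 240.2 m.
Depth below ground = 477 − 240.2 = 237 m.

237 m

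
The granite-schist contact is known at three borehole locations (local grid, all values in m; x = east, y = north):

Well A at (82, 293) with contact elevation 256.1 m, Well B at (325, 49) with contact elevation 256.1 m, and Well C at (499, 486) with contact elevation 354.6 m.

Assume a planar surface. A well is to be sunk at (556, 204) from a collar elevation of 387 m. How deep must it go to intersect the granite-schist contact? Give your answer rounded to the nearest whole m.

69 m

Two edge vectors: Well A→Well B = (243, -244, 0), Well A→Well C = (417, 193, 98.5).
Normal n = (Well A→Well B) × (Well A→Well C) = (-24034, -23935.5, 148647).
So ∂z/∂x = −n_x/n_z = 0.16169 and ∂z/∂y = −n_y/n_z = 0.16102.
Intercept c from Well A: 256.1 − 13.26 − 47.18 = 195.66.
At (556, 204): z_contact = 89.9 + 32.8 + 195.66 = 318.4 m.
Depth below ground = 387 − 318.4 = 69 m.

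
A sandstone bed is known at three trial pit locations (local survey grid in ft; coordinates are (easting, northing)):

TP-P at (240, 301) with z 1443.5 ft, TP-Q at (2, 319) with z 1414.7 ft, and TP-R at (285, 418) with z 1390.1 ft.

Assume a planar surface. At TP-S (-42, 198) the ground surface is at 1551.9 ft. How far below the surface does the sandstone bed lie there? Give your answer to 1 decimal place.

81.8 ft

Let the plane be z = a·E + b·N + c.
TP-Q−TP-P: −238a + 18b = −28.8;  TP-R−TP-P: 45a + 117b = −53.4.
Solving gives a = 0.08405, b = −0.48874.
Then c = 1443.5 − a·240 − b·301 = 1570.44.
At (-42, 198): z_contact = −3.53 − 96.77 + 1570.44 = 1470.14 ft.
Depth below ground = 1551.9 − 1470.14 = 81.8 ft.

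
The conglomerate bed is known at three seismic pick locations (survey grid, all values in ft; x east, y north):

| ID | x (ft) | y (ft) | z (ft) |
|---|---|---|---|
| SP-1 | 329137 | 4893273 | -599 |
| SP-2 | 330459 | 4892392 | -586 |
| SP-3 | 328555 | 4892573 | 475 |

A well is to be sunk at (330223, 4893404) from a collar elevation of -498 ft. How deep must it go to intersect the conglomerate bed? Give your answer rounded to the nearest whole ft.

939 ft

Two edge vectors: SP-1→SP-2 = (1322, -881, 13), SP-1→SP-3 = (-582, -700, 1074).
Normal n = (SP-1→SP-2) × (SP-1→SP-3) = (-937094, -1427394, -1438142).
So ∂z/∂x = −n_x/n_z = −0.65160047 and ∂z/∂y = −n_y/n_z = −0.99252647.
Intercept c from SP-1: -599 + 214465.82 + 4856702.97 = 5070569.79.
At (330223, 4893404): z_contact = −215173.5 − 4856833.0 + 5070569.79 = -1436.7 ft.
Depth below ground = -498 − (-1436.7) = 939 ft.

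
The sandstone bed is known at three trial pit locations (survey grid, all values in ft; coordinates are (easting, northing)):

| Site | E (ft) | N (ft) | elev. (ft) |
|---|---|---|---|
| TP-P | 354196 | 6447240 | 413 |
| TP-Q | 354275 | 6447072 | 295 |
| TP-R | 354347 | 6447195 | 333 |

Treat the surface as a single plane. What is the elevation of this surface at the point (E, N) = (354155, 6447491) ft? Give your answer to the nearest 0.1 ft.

Let the plane be z = a·E + b·N + c.
TP-Q−TP-P: 79a − 168b = −118;  TP-R−TP-P: 151a − 45b = −80.
Solving gives a = −0.372713519, b = 0.527116857.
Then c = 413 − a·354196 − b·6447240 = −3266022.25.
At (354155, 6447491): z = −131998.4 + 3398581.2 − 3266022.25 = 560.6 ft.

560.6 ft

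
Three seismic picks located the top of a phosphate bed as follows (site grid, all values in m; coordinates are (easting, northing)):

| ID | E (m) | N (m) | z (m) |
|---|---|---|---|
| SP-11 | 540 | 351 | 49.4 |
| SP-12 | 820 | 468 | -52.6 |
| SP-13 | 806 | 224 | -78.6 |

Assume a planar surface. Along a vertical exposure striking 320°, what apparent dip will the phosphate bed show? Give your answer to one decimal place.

20.3°

Two edge vectors: SP-11→SP-12 = (280, 117, -102), SP-11→SP-13 = (266, -127, -128).
Normal n = (SP-11→SP-12) × (SP-11→SP-13) = (-27930, 8708, -66682).
So ∂z/∂E = −n_x/n_z = −0.41885 and ∂z/∂N = −n_y/n_z = 0.13059.
Unit vector along 320° is (sin 320°, cos 320°) = (-0.6428, 0.7660).
Slope in that direction = a·(-0.6428) + b·(0.7660) = 0.36927.
Apparent dip = arctan|0.36927| = 20.3° (true dip is 23.7°, so apparent ≤ true as expected).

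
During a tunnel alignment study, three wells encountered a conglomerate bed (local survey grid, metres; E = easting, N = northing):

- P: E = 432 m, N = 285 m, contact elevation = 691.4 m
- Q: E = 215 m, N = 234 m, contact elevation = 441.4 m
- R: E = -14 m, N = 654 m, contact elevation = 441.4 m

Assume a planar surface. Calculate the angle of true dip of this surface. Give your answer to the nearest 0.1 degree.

Two edge vectors: P→Q = (-217, -51, -250), P→R = (-446, 369, -250).
Normal n = (P→Q) × (P→R) = (105000, 57250, -102819).
So ∂z/∂E = −n_x/n_z = 1.02121 and ∂z/∂N = −n_y/n_z = 0.55680.
Gradient magnitude |∇z| = √(a² + b²) = √(1.04287 + 0.31003) = 1.16314.
True dip = arctan(1.16314) = 49.3°, dipping toward WSW (azimuth ≈ 241°).

49.3°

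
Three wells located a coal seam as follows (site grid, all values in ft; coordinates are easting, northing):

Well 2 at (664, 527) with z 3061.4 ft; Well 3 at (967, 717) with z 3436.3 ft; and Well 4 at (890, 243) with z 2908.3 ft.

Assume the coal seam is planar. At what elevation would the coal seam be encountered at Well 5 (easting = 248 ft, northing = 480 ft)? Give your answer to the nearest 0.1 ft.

2764.1 ft

Let the plane be z = a·easting + b·northing + c.
Well 3−Well 2: 303a + 190b = 374.9;  Well 4−Well 2: 226a − 284b = −153.1.
Solving gives a = 0.59990, b = 1.01647.
Then c = 3061.4 − a·664 − b·527 = 2127.38.
At (248, 480): z = 148.8 + 487.9 + 2127.38 = 2764.1 ft.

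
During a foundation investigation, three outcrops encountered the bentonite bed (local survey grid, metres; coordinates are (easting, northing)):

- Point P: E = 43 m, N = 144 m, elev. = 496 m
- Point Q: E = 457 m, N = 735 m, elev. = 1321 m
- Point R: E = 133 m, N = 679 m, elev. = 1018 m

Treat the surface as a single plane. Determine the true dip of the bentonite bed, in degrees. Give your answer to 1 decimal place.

Let the plane be z = a·E + b·N + c.
Point Q−Point P: 414a + 591b = 825;  Point R−Point P: 90a + 535b = 522.
Solving gives a = 0.78950, b = 0.84289.
Gradient magnitude |∇z| = √(a² + b²) = √(0.62331 + 0.71046) = 1.15489.
True dip = arctan(1.15489) = 49.1°, dipping toward SW (azimuth ≈ 223°).

49.1°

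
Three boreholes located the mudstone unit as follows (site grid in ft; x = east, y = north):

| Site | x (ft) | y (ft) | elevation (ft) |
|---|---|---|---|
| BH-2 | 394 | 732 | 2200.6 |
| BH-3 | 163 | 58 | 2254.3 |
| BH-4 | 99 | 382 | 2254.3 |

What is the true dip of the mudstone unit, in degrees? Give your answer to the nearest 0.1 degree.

Two edge vectors: BH-2→BH-3 = (-231, -674, 53.7), BH-2→BH-4 = (-295, -350, 53.7).
Normal n = (BH-2→BH-3) × (BH-2→BH-4) = (-17398.8, -3436.8, -117980).
So ∂z/∂x = −n_x/n_z = −0.14747 and ∂z/∂y = −n_y/n_z = −0.02913.
Gradient magnitude |∇z| = √(a² + b²) = √(0.02175 + 0.00085) = 0.15032.
True dip = arctan(0.15032) = 8.5°, dipping toward E (azimuth ≈ 079°).

8.5°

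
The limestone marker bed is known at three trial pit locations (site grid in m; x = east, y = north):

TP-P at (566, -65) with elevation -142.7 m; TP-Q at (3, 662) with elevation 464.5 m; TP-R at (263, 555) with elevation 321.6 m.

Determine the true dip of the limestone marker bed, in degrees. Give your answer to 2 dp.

33.94°

Let the plane be z = a·x + b·y + c.
TP-Q−TP-P: −563a + 727b = 607.2;  TP-R−TP-P: −303a + 620b = 464.3.
Solving gives a = −0.30221, b = 0.60118.
Gradient magnitude |∇z| = √(a² + b²) = √(0.09133 + 0.36142) = 0.67286.
True dip = arctan(0.67286) = 33.94°, dipping toward SSE (azimuth ≈ 153°).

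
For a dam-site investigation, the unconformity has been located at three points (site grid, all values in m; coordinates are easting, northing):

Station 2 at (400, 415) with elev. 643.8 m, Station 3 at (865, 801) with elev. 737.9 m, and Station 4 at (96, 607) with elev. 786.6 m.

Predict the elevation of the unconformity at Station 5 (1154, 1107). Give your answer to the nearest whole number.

827 m

Two edge vectors: Station 2→Station 3 = (465, 386, 94.1), Station 2→Station 4 = (-304, 192, 142.8).
Normal n = (Station 2→Station 3) × (Station 2→Station 4) = (37053.6, -95008.4, 206624).
So ∂z/∂easting = −n_x/n_z = −0.17933 and ∂z/∂northing = −n_y/n_z = 0.45981.
Intercept c from Station 2: 643.8 + 71.73 − 190.82 = 524.71.
At (1154, 1107): z = −206.9 + 509.0 + 524.71 = 826.8 m.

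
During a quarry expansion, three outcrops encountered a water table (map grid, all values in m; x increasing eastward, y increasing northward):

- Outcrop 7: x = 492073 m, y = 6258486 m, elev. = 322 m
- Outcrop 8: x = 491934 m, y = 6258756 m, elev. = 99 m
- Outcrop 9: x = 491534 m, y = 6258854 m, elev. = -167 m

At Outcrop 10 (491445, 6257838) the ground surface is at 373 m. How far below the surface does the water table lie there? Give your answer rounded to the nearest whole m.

25 m

Let the plane be z = a·x + b·y + c.
Outcrop 8−Outcrop 7: −139a + 270b = −223;  Outcrop 9−Outcrop 7: −539a + 368b = −489.
Solving gives a = 0.52942423, b = −0.55337049.
Then c = 322 − a·492073 − b·6258486 = 3203068.09.
At (491445, 6257838): z_contact = 260182.9 − 3462902.9 + 3203068.09 = 348.1 m.
Depth below ground = 373 − 348.1 = 25 m.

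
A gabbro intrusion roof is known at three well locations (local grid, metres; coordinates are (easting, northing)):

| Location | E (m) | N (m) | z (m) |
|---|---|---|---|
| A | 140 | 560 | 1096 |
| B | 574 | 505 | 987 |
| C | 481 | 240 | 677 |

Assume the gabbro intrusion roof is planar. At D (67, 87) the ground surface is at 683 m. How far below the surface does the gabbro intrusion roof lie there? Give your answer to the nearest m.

Two edge vectors: A→B = (434, -55, -109), A→C = (341, -320, -419).
Normal n = (A→B) × (A→C) = (-11835, 144677, -120125).
So ∂z/∂E = −n_x/n_z = −0.09852 and ∂z/∂N = −n_y/n_z = 1.20439.
Intercept c from A: 1096 + 13.79 − 674.46 = 435.34.
At (67, 87): z_contact = −6.6 + 104.8 + 435.34 = 533.5 m.
Depth below ground = 683 − 533.5 = 149 m.

149 m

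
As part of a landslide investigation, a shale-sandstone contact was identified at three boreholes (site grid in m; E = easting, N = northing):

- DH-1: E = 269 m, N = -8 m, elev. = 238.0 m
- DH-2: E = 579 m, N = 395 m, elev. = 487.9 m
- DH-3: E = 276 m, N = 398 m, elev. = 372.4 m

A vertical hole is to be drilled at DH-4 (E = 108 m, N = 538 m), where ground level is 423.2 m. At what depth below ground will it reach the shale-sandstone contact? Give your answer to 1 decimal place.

70.0 m

Let the plane be z = a·E + b·N + c.
DH-2−DH-1: 310a + 403b = 249.9;  DH-3−DH-1: 7a + 406b = 134.4.
Solving gives a = 0.38440, b = 0.32441.
Then c = 238 − a·269 − b·-8 = 137.19.
At (108, 538): z_contact = 41.52 + 174.53 + 137.19 = 353.24 m.
Depth below ground = 423.2 − 353.24 = 70.0 m.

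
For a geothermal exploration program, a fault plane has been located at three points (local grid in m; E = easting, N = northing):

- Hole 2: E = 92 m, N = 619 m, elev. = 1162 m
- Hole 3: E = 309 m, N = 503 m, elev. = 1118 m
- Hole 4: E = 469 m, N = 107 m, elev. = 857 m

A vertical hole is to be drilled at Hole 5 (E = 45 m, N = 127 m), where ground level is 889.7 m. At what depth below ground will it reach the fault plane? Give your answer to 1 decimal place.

98.9 m

Two edge vectors: Hole 2→Hole 3 = (217, -116, -44), Hole 2→Hole 4 = (377, -512, -305).
Normal n = (Hole 2→Hole 3) × (Hole 2→Hole 4) = (12852, 49597, -67372).
So ∂z/∂E = −n_x/n_z = 0.19076 and ∂z/∂N = −n_y/n_z = 0.73617.
Intercept c from Hole 2: 1162 − 17.55 − 455.69 = 688.76.
At (45, 127): z_contact = 8.58 + 93.49 + 688.76 = 790.84 m.
Depth below ground = 889.7 − 790.84 = 98.9 m.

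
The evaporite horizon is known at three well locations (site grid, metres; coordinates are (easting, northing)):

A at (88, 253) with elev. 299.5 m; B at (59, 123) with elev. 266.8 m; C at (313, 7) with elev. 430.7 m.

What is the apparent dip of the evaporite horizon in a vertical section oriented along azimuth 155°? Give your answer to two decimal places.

Two edge vectors: A→B = (-29, -130, -32.7), A→C = (225, -246, 131.2).
Normal n = (A→B) × (A→C) = (-25100.2, -3552.7, 36384).
So ∂z/∂E = −n_x/n_z = 0.68987 and ∂z/∂N = −n_y/n_z = 0.09764.
Unit vector along 155° is (sin 155°, cos 155°) = (0.4226, -0.9063).
Slope in that direction = a·(0.4226) + b·(-0.9063) = 0.20306.
Apparent dip = arctan|0.20306| = 11.48° (true dip is 34.9°, so apparent ≤ true as expected).

11.48°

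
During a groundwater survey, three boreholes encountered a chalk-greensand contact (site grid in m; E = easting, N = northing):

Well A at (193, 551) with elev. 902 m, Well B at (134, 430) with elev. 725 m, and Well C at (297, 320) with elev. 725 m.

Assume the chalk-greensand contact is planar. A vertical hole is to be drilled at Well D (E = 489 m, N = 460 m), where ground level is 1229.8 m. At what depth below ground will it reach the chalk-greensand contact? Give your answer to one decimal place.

Two edge vectors: Well A→Well B = (-59, -121, -177), Well A→Well C = (104, -231, -177).
Normal n = (Well A→Well B) × (Well A→Well C) = (-19470, -28851, 26213).
So ∂z/∂E = −n_x/n_z = 0.74276 and ∂z/∂N = −n_y/n_z = 1.10064.
Intercept c from Well A: 902 − 143.35 − 606.45 = 152.20.
At (489, 460): z_contact = 363.21 + 506.29 + 152.20 = 1021.70 m.
Depth below ground = 1229.8 − 1021.70 = 208.1 m.

208.1 m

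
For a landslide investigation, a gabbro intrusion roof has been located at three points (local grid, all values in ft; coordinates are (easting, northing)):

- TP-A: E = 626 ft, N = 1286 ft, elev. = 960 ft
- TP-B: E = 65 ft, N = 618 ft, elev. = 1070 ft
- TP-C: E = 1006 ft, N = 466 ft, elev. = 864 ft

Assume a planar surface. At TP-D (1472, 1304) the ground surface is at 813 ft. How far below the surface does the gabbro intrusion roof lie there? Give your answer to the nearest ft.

Let the plane be z = a·E + b·N + c.
TP-B−TP-A: −561a − 668b = 110;  TP-C−TP-A: 380a − 820b = −96.
Solving gives a = −0.21619, b = 0.01689.
Then c = 960 − a·626 − b·1286 = 1073.62.
At (1472, 1304): z_contact = −318.2 + 22.0 + 1073.62 = 777.4 ft.
Depth below ground = 813 − 777.4 = 36 ft.

36 ft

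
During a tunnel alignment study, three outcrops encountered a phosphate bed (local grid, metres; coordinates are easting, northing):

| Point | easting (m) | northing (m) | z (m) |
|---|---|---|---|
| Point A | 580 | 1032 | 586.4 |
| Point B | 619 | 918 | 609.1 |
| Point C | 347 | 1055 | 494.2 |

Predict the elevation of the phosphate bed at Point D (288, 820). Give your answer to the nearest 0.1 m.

486.7 m

Let the plane be z = a·easting + b·northing + c.
Point B−Point A: 39a − 114b = 22.7;  Point C−Point A: −233a + 23b = −92.2.
Solving gives a = 0.389195, b = −0.065977.
Then c = 586.4 − a·580 − b·1032 = 428.75.
At (288, 820): z = 112.1 − 54.1 + 428.75 = 486.7 m.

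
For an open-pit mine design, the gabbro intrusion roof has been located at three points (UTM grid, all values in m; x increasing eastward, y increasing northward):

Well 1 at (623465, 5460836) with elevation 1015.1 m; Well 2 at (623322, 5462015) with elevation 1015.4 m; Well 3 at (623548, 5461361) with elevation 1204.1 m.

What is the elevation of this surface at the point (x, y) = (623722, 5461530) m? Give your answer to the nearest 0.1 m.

1454.6 m

Two edge vectors: Well 1→Well 2 = (-143, 1179, 0.3), Well 1→Well 3 = (83, 525, 189).
Normal n = (Well 1→Well 2) × (Well 1→Well 3) = (222673.5, 27051.9, -172932).
So ∂z/∂x = −n_x/n_z = 1.287636181 and ∂z/∂y = −n_y/n_z = 0.156430851.
Intercept c from Well 1: 1015.1 − 802796.09 − 854243.23 = −1656024.22.
At (623722, 5461530): z = 803127.0 + 854351.8 − 1656024.22 = 1454.6 m.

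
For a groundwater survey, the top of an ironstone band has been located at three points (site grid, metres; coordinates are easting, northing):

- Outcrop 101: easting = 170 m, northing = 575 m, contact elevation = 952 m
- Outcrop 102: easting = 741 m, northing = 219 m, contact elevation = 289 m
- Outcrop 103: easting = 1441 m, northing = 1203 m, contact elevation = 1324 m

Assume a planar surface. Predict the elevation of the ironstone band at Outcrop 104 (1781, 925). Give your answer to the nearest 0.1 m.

Two edge vectors: Outcrop 101→Outcrop 102 = (571, -356, -663), Outcrop 101→Outcrop 103 = (1271, 628, 372).
Normal n = (Outcrop 101→Outcrop 102) × (Outcrop 101→Outcrop 103) = (283932, -1055085, 811064).
So ∂z/∂easting = −n_x/n_z = −0.350073 and ∂z/∂northing = −n_y/n_z = 1.300865.
Intercept c from Outcrop 101: 952 + 59.51 − 748.00 = 263.51.
At (1781, 925): z = −623.5 + 1203.3 + 263.51 = 843.3 m.

843.3 m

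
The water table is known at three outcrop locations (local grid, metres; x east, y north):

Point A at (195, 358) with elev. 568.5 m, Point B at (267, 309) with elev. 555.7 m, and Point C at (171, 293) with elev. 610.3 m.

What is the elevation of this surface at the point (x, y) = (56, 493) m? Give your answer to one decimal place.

Let the plane be z = a·x + b·y + c.
Point B−Point A: 72a − 49b = −12.8;  Point C−Point A: −24a − 65b = 41.8.
Solving gives a = −0.49184, b = −0.46148.
Then c = 568.5 − a·195 − b·358 = 829.62.
At (56, 493): z = −27.5 − 227.5 + 829.62 = 574.6 m.

574.6 m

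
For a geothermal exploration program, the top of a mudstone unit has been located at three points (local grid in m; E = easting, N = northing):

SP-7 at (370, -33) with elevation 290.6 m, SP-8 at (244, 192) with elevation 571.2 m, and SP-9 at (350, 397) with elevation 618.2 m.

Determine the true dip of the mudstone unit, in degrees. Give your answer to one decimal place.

Let the plane be z = a·E + b·N + c.
SP-8−SP-7: −126a + 225b = 280.6;  SP-9−SP-7: −20a + 430b = 327.6.
Solving gives a = −0.94501, b = 0.71791.
Gradient magnitude |∇z| = √(a² + b²) = √(0.89304 + 0.51539) = 1.18677.
True dip = arctan(1.18677) = 49.9°, dipping toward SE (azimuth ≈ 127°).

49.9°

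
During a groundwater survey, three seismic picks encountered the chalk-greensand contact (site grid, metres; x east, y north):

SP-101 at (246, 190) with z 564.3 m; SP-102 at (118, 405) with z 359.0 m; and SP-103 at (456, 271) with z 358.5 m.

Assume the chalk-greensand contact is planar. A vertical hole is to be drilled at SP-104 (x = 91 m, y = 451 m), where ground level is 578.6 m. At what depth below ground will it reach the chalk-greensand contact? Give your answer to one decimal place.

Two edge vectors: SP-101→SP-102 = (-128, 215, -205.3), SP-101→SP-103 = (210, 81, -205.8).
Normal n = (SP-101→SP-102) × (SP-101→SP-103) = (-27617.7, -69455.4, -55518).
So ∂z/∂x = −n_x/n_z = −0.49745 and ∂z/∂y = −n_y/n_z = −1.25104.
Intercept c from SP-101: 564.3 + 122.37 + 237.70 = 924.37.
At (91, 451): z_contact = −45.27 − 564.22 + 924.37 = 314.88 m.
Depth below ground = 578.6 − 314.88 = 263.7 m.

263.7 m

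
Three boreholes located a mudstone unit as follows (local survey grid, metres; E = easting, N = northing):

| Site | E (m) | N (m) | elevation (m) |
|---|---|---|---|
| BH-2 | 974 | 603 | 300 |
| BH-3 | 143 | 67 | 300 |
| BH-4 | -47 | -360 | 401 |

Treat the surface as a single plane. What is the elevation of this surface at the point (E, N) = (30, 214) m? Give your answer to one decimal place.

Two edge vectors: BH-2→BH-3 = (-831, -536, 0), BH-2→BH-4 = (-1021, -963, 101).
Normal n = (BH-2→BH-3) × (BH-2→BH-4) = (-54136, 83931, 252997).
So ∂z/∂E = −n_x/n_z = 0.21398 and ∂z/∂N = −n_y/n_z = −0.33175.
Intercept c from BH-2: 300 − 208.42 + 200.04 = 291.63.
At (30, 214): z = 6.4 − 71.0 + 291.63 = 227.1 m.

227.1 m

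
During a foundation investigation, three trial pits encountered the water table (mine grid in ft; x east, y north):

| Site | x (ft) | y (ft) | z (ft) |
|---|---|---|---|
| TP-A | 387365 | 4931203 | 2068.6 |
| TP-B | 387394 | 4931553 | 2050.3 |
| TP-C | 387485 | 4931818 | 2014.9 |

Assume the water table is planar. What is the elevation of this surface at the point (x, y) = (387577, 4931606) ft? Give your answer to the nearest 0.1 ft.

1991.8 ft

Two edge vectors: TP-A→TP-B = (29, 350, -18.3), TP-A→TP-C = (120, 615, -53.7).
Normal n = (TP-A→TP-B) × (TP-A→TP-C) = (-7540.5, -638.7, -24165).
So ∂z/∂x = −n_x/n_z = −0.312042210 and ∂z/∂y = −n_y/n_z = −0.026430788.
Intercept c from TP-A: 2068.6 + 120874.23 + 130335.58 = 253278.41.
At (387577, 4931606): z = −120940.4 − 130346.2 + 253278.41 = 1991.8 ft.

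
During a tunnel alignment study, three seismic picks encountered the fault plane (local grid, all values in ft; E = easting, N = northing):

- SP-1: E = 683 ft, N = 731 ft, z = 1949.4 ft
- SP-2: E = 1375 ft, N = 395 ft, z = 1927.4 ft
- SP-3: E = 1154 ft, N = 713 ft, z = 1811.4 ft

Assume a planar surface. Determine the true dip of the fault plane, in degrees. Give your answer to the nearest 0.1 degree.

Two edge vectors: SP-1→SP-2 = (692, -336, -22), SP-1→SP-3 = (471, -18, -138).
Normal n = (SP-1→SP-2) × (SP-1→SP-3) = (45972, 85134, 145800).
So ∂z/∂E = −n_x/n_z = −0.31531 and ∂z/∂N = −n_y/n_z = −0.58391.
Gradient magnitude |∇z| = √(a² + b²) = √(0.09942 + 0.34095) = 0.66360.
True dip = arctan(0.66360) = 33.6°, dipping toward NNE (azimuth ≈ 028°).

33.6°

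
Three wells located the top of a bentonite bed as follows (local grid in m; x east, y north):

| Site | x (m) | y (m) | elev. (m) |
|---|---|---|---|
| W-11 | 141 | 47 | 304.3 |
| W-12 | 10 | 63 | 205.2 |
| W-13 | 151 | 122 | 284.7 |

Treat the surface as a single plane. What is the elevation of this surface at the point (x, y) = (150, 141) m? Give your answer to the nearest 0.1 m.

277.2 m

Let the plane be z = a·x + b·y + c.
W-12−W-11: −131a + 16b = −99.1;  W-13−W-11: 10a + 75b = −19.6.
Solving gives a = 0.71296, b = −0.35639.
Then c = 304.3 − a·141 − b·47 = 220.52.
At (150, 141): z = 106.9 − 50.3 + 220.52 = 277.2 m.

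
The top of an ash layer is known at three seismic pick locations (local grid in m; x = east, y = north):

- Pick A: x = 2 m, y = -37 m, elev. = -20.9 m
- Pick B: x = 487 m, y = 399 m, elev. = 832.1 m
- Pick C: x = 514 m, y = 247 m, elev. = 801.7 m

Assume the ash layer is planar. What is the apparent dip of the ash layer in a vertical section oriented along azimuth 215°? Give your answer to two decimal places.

48.82°

Let the plane be z = a·x + b·y + c.
Pick B−Pick A: 485a + 436b = 853;  Pick C−Pick A: 512a + 284b = 822.6.
Solving gives a = 1.36155, b = 0.44185.
Unit vector along 215° is (sin 215°, cos 215°) = (-0.5736, -0.8192).
Slope in that direction = a·(-0.5736) + b·(-0.8192) = −1.14290.
Apparent dip = arctan|1.14290| = 48.82° (true dip is 55.1°, so apparent ≤ true as expected).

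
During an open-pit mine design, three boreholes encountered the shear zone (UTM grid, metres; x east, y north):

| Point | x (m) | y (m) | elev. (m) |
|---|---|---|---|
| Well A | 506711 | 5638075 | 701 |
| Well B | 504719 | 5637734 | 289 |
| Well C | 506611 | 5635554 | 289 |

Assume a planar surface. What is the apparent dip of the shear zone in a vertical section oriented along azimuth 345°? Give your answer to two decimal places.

5.96°

Let the plane be z = a·x + b·y + c.
Well B−Well A: −1992a − 341b = −412;  Well C−Well A: −100a − 2521b = −412.
Solving gives a = 0.18007, b = 0.15628.
Unit vector along 345° is (sin 345°, cos 345°) = (-0.2588, 0.9659).
Slope in that direction = a·(-0.2588) + b·(0.9659) = 0.10435.
Apparent dip = arctan|0.10435| = 5.96° (true dip is 13.4°, so apparent ≤ true as expected).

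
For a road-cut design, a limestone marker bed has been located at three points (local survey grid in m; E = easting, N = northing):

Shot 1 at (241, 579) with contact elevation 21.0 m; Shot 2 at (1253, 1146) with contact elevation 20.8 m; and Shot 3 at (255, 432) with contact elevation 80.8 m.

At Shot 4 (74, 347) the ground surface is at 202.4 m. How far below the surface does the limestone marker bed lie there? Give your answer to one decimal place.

127.9 m

Two edge vectors: Shot 1→Shot 2 = (1012, 567, -0.2), Shot 1→Shot 3 = (14, -147, 59.8).
Normal n = (Shot 1→Shot 2) × (Shot 1→Shot 3) = (33877.2, -60520.4, -156702).
So ∂z/∂E = −n_x/n_z = 0.216189 and ∂z/∂N = −n_y/n_z = −0.386213.
Intercept c from Shot 1: 21 − 52.10 + 223.62 = 192.52.
At (74, 347): z_contact = 16.00 − 134.02 + 192.52 = 74.50 m.
Depth below ground = 202.4 − 74.50 = 127.9 m.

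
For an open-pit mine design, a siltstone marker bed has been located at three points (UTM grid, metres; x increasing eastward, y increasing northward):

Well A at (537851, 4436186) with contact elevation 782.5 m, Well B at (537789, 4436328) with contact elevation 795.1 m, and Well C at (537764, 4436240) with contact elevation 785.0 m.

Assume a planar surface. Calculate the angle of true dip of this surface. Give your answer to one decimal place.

6.3°

Let the plane be z = a·x + b·y + c.
Well B−Well A: −62a + 142b = 12.6;  Well C−Well A: −87a + 54b = 2.5.
Solving gives a = 0.03613, b = 0.10451.
Gradient magnitude |∇z| = √(a² + b²) = √(0.00131 + 0.01092) = 0.11058.
True dip = arctan(0.11058) = 6.3°, dipping toward SSW (azimuth ≈ 199°).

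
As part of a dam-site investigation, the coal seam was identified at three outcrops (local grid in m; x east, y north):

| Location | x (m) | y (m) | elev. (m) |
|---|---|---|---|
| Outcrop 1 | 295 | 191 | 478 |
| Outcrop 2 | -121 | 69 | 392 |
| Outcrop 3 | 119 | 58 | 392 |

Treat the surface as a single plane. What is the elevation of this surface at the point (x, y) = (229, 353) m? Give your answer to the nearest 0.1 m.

574.9 m

Two edge vectors: Outcrop 1→Outcrop 2 = (-416, -122, -86), Outcrop 1→Outcrop 3 = (-176, -133, -86).
Normal n = (Outcrop 1→Outcrop 2) × (Outcrop 1→Outcrop 3) = (-946, -20640, 33856).
So ∂z/∂x = −n_x/n_z = 0.02794 and ∂z/∂y = −n_y/n_z = 0.60964.
Intercept c from Outcrop 1: 478 − 8.24 − 116.44 = 353.32.
At (229, 353): z = 6.4 + 215.2 + 353.32 = 574.9 m.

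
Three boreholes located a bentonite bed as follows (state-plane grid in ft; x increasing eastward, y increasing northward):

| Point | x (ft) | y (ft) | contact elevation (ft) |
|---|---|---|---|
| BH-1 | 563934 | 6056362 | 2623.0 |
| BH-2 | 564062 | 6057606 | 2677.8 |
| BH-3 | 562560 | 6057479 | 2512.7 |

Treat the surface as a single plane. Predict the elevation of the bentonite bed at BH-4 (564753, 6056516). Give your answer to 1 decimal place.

Let the plane be z = a·x + b·y + c.
BH-2−BH-1: 128a + 1244b = 54.8;  BH-3−BH-1: −1374a + 1117b = −110.3.
Solving gives a = 0.107127401, b = 0.033028692.
Then c = 2623 − a·563934 − b·6056362 = −257823.50.
At (564753, 6056516): z = 60500.5 + 200038.8 − 257823.50 = 2715.8 ft.

2715.8 ft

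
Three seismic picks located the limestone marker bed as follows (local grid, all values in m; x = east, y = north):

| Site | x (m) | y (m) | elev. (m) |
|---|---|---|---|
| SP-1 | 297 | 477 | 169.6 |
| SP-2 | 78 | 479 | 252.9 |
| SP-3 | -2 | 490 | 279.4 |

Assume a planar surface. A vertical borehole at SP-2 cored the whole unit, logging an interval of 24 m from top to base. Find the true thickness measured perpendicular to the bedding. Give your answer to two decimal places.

Two edge vectors: SP-1→SP-2 = (-219, 2, 83.3), SP-1→SP-3 = (-299, 13, 109.8).
Normal n = (SP-1→SP-2) × (SP-1→SP-3) = (-863.3, -860.5, -2249).
So ∂z/∂x = −n_x/n_z = −0.38386 and ∂z/∂y = −n_y/n_z = −0.38261.
|∇z| = √(a²+b²) = 0.54198, so dip δ = arctan(0.54198) = 28.46°.
True thickness = vertical thickness × cos δ = 24 × cos 28.46° = 21.10 m.

21.10 m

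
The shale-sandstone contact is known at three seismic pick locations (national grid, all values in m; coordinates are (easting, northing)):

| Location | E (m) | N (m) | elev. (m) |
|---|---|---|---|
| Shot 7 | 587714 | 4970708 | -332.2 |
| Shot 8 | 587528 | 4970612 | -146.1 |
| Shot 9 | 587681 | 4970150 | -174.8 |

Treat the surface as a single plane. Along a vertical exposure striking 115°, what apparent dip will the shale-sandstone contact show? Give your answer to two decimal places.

Let the plane be z = a·E + b·N + c.
Shot 8−Shot 7: −186a − 96b = 186.1;  Shot 9−Shot 7: −33a − 558b = 157.4.
Solving gives a = −0.88187, b = −0.22993.
Unit vector along 115° is (sin 115°, cos 115°) = (0.9063, -0.4226).
Slope in that direction = a·(0.9063) + b·(-0.4226) = −0.70207.
Apparent dip = arctan|0.70207| = 35.07° (true dip is 42.3°, so apparent ≤ true as expected).

35.07°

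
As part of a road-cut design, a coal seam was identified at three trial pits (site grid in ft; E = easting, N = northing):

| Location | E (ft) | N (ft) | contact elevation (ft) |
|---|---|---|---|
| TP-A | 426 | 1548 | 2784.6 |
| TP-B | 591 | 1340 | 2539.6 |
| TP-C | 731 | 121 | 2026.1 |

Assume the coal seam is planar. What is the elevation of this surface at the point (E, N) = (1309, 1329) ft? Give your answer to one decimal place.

1735.6 ft

Two edge vectors: TP-A→TP-B = (165, -208, -245), TP-A→TP-C = (305, -1427, -758.5).
Normal n = (TP-A→TP-B) × (TP-A→TP-C) = (-191847, 50427.5, -172015).
So ∂z/∂E = −n_x/n_z = −1.115292 and ∂z/∂N = −n_y/n_z = 0.293158.
Intercept c from TP-A: 2784.6 + 475.11 − 453.81 = 2805.91.
At (1309, 1329): z = −1459.9 + 389.6 + 2805.91 = 1735.6 ft.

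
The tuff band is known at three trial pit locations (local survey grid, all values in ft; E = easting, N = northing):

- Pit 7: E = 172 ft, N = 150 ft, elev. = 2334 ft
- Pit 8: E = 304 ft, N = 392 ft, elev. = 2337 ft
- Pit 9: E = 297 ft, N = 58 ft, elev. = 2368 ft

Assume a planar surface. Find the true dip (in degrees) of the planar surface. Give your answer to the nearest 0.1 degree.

12.6°

Two edge vectors: Pit 7→Pit 8 = (132, 242, 3), Pit 7→Pit 9 = (125, -92, 34).
Normal n = (Pit 7→Pit 8) × (Pit 7→Pit 9) = (8504, -4113, -42394).
So ∂z/∂E = −n_x/n_z = 0.20059 and ∂z/∂N = −n_y/n_z = −0.09702.
Gradient magnitude |∇z| = √(a² + b²) = √(0.04024 + 0.00941) = 0.22282.
True dip = arctan(0.22282) = 12.6°, dipping toward WNW (azimuth ≈ 296°).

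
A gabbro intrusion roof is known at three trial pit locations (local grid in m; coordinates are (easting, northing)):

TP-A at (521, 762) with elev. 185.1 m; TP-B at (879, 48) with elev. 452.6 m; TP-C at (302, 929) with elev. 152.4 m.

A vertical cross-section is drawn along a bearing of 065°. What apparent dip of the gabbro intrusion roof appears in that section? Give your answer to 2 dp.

22.06°

Two edge vectors: TP-A→TP-B = (358, -714, 267.5), TP-A→TP-C = (-219, 167, -32.7).
Normal n = (TP-A→TP-B) × (TP-A→TP-C) = (-21324.7, -46875.9, -96580).
So ∂z/∂E = −n_x/n_z = −0.22080 and ∂z/∂N = −n_y/n_z = −0.48536.
Unit vector along 065° is (sin 65°, cos 65°) = (0.9063, 0.4226).
Slope in that direction = a·(0.9063) + b·(0.4226) = −0.40523.
Apparent dip = arctan|0.40523| = 22.06° (true dip is 28.1°, so apparent ≤ true as expected).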